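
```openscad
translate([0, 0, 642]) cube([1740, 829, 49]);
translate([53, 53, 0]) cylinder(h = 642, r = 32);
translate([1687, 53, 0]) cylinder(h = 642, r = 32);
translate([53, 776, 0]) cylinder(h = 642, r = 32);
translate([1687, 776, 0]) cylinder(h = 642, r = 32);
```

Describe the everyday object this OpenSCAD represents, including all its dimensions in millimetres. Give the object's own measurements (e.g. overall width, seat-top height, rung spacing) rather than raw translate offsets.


A table: top 1740 mm (x) × 829 mm (y), 49 mm thick, upper face at z = 691 mm, on four round legs of 64 mm diameter, each leg's bounding box inset 21 mm from the nearest pair of top edges from z = 0 to the bottom of the top.


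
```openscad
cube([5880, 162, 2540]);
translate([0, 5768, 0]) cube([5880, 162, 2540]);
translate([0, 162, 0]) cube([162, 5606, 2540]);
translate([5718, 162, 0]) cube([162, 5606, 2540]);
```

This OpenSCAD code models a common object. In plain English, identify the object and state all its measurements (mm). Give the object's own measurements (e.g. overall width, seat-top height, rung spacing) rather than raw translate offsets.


The wall frame of a small rectangular building: four walls, each 2540 mm tall and 162 mm thick, enclosing a footprint 5880 mm (x) by 5930 mm (y) outside-to-outside, with no floor or roof. The front and back walls (the −y and +y sides) span the full width; the two side walls fit between them.


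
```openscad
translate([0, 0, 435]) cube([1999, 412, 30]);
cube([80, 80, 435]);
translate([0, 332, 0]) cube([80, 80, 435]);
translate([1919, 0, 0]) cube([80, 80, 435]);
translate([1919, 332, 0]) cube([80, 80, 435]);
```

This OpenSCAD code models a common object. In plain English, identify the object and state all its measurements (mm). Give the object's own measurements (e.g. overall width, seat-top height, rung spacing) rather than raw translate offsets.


A long wooden bench with a 1999 mm (x) × 412 mm (y) seat, 30 mm thick, its top surface 465 mm above the floor. Four 80 mm square legs at the seat corners, flush with the edges, run from z = 0 to the seat underside.


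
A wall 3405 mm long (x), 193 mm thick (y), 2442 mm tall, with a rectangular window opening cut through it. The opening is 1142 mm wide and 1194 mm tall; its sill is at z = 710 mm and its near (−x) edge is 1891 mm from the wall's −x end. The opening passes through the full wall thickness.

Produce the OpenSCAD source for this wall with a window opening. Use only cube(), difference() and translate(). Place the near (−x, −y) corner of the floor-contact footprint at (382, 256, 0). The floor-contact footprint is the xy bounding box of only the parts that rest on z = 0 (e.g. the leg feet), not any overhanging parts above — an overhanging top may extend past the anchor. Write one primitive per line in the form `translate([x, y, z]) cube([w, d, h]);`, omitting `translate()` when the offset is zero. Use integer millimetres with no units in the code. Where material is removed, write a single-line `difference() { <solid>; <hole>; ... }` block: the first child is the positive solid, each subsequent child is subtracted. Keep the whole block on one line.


difference() { translate([382, 256, 0]) cube([3405, 193, 2442]); translate([2273, 256, 710]) cube([1142, 193, 1194]); }


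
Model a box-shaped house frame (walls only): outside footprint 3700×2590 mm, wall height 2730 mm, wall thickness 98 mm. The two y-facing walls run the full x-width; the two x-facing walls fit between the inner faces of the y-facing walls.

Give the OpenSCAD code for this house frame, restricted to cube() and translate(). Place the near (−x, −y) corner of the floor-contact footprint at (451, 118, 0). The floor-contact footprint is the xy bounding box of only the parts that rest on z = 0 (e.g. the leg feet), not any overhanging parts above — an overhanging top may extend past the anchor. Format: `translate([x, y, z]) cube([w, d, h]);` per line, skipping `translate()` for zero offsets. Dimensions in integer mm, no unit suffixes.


translate([451, 118, 0]) cube([3700, 98, 2730]);
translate([451, 2610, 0]) cube([3700, 98, 2730]);
translate([451, 216, 0]) cube([98, 2394, 2730]);
translate([4053, 216, 0]) cube([98, 2394, 2730]);


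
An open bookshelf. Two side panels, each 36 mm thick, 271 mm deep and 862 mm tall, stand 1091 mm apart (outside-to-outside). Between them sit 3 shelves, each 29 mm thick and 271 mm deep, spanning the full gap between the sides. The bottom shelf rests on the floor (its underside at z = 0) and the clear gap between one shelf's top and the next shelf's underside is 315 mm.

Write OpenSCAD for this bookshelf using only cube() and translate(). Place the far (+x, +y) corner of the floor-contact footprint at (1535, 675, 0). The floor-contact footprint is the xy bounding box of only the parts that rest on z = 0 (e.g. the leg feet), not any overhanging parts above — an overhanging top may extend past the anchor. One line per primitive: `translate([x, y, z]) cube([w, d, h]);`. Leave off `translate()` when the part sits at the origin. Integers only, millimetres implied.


translate([444, 404, 0]) cube([36, 271, 862]);
translate([1499, 404, 0]) cube([36, 271, 862]);
translate([480, 404, 0]) cube([1019, 271, 29]);
translate([480, 404, 344]) cube([1019, 271, 29]);
translate([480, 404, 688]) cube([1019, 271, 29]);


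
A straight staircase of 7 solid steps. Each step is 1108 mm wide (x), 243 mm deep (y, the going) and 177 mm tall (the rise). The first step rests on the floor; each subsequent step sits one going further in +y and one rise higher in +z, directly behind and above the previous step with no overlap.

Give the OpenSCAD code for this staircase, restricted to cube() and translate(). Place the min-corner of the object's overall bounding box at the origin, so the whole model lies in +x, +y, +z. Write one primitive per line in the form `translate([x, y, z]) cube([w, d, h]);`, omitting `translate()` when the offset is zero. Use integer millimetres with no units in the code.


cube([1108, 243, 177]);
translate([0, 243, 177]) cube([1108, 243, 177]);
translate([0, 486, 354]) cube([1108, 243, 177]);
translate([0, 729, 531]) cube([1108, 243, 177]);
translate([0, 972, 708]) cube([1108, 243, 177]);
translate([0, 1215, 885]) cube([1108, 243, 177]);
translate([0, 1458, 1062]) cube([1108, 243, 177]);


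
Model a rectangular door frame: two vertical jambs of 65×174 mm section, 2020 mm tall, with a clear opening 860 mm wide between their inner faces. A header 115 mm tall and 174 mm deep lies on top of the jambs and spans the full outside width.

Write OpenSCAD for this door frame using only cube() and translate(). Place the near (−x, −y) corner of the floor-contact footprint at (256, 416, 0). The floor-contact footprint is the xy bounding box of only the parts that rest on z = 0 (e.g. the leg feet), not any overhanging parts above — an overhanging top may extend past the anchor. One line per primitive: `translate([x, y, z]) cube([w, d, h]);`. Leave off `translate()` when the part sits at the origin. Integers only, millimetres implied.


translate([256, 416, 0]) cube([65, 174, 2020]);
translate([1181, 416, 0]) cube([65, 174, 2020]);
translate([256, 416, 2020]) cube([990, 174, 115]);


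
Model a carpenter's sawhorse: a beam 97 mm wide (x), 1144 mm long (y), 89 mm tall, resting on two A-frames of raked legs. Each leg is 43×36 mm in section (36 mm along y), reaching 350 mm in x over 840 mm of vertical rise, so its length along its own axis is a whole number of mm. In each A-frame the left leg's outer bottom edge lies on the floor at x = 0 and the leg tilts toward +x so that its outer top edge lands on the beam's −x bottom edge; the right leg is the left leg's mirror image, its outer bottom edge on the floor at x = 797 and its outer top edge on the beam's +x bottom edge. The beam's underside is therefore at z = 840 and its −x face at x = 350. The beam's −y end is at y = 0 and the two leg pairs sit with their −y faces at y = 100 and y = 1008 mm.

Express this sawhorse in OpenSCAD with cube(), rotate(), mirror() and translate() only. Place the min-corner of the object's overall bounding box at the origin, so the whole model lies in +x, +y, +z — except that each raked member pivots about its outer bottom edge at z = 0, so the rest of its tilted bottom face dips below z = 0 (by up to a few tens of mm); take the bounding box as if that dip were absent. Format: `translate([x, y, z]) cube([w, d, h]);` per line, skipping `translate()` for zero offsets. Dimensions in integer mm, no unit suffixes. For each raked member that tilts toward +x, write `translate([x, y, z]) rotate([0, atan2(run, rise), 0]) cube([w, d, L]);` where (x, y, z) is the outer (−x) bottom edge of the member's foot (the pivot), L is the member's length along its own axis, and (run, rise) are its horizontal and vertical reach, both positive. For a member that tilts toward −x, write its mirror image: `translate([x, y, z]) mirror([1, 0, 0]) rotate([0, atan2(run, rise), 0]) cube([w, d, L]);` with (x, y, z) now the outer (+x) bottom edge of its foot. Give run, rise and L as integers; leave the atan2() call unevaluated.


translate([350, 0, 840]) cube([97, 1144, 89]);
translate([0, 100, 0]) rotate([0, atan2(350, 840), 0]) cube([43, 36, 910]);
translate([797, 100, 0]) mirror([1, 0, 0]) rotate([0, atan2(350, 840), 0]) cube([43, 36, 910]);
translate([0, 1008, 0]) rotate([0, atan2(350, 840), 0]) cube([43, 36, 910]);
translate([797, 1008, 0]) mirror([1, 0, 0]) rotate([0, atan2(350, 840), 0]) cube([43, 36, 910]);


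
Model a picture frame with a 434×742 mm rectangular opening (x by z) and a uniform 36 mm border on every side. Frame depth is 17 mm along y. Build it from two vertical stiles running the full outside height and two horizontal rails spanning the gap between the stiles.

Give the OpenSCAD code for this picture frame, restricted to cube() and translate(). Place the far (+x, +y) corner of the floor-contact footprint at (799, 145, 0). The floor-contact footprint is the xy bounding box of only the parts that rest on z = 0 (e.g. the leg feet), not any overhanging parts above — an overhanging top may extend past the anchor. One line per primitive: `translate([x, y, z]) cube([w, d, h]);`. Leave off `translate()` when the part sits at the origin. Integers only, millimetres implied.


translate([293, 128, 0]) cube([36, 17, 814]);
translate([763, 128, 0]) cube([36, 17, 814]);
translate([329, 128, 0]) cube([434, 17, 36]);
translate([329, 128, 778]) cube([434, 17, 36]);


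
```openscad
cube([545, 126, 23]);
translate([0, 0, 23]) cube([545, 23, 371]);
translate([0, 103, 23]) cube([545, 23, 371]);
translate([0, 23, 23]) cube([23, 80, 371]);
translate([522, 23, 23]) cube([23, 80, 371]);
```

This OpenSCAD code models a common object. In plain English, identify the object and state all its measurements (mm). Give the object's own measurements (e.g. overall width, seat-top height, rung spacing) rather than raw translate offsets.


An open-topped rectangular box: outside dimensions 545×126×394 mm, with a uniform wall and base thickness of 23 mm. The base is a full 545×126 slab on the floor; four walls sit on top of the base. The front and back walls (the −y and +y sides) span the full width; the two side walls fit between them.


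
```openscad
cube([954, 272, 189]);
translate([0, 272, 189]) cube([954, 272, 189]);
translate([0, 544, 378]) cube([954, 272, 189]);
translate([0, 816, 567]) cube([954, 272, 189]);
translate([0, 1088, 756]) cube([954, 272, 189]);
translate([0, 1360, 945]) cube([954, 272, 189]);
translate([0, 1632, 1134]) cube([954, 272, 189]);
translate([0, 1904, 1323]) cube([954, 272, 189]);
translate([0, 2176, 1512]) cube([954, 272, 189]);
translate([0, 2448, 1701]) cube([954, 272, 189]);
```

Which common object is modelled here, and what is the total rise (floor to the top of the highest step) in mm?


A staircase. The total rise is 1890 mm.

10 identical blocks, each offset up and back from the previous — a staircase. Each step is 189 mm tall and there are 10 of them, so the total rise is 10 × 189 = 1890 mm.


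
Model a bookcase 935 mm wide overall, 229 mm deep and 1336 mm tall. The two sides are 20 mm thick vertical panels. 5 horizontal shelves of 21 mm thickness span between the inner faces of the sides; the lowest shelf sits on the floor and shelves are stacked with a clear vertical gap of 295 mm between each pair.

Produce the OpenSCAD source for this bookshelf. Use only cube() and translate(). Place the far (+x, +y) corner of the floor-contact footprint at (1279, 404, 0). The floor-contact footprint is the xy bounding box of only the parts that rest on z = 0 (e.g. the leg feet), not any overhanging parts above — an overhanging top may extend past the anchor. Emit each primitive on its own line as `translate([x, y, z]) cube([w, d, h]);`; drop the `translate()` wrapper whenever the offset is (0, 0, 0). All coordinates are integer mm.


translate([344, 175, 0]) cube([20, 229, 1336]);
translate([1259, 175, 0]) cube([20, 229, 1336]);
translate([364, 175, 0]) cube([895, 229, 21]);
translate([364, 175, 316]) cube([895, 229, 21]);
translate([364, 175, 632]) cube([895, 229, 21]);
translate([364, 175, 948]) cube([895, 229, 21]);
translate([364, 175, 1264]) cube([895, 229, 21]);


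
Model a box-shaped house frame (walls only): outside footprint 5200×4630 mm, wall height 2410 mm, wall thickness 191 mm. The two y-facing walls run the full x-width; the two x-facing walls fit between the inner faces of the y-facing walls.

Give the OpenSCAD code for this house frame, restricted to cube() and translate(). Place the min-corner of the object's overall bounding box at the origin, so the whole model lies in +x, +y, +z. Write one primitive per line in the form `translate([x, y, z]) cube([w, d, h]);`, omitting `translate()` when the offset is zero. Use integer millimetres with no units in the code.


cube([5200, 191, 2410]);
translate([0, 4439, 0]) cube([5200, 191, 2410]);
translate([0, 191, 0]) cube([191, 4248, 2410]);
translate([5009, 191, 0]) cube([191, 4248, 2410]);


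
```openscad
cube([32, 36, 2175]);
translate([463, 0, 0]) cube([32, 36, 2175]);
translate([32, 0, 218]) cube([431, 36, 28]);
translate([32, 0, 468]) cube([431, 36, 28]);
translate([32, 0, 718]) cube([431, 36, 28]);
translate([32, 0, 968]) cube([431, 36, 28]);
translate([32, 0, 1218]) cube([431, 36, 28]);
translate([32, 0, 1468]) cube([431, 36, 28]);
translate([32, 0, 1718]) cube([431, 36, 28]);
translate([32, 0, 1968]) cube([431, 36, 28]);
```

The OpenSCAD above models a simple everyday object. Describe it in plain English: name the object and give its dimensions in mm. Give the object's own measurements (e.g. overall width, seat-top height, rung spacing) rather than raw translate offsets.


A straight ladder. Two 32×36 mm vertical rails, 2175 mm tall, stand 495 mm apart (outside-to-outside) with their front faces coplanar on the −y side. 8 rungs, each 36 mm deep and 28 mm tall, span between the inner faces of the rails, front faces flush with the rails. The lowest rung's underside is at z = 218 mm and rungs are spaced 250 mm apart (underside to underside).


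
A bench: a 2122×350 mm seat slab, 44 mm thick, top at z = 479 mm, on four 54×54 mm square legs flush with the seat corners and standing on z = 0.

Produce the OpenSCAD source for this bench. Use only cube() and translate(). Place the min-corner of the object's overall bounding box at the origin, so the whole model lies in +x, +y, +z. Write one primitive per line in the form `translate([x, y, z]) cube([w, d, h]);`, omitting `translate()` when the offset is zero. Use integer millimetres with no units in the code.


// leg_h = 479 − 44 = 435
translate([0, 0, 435]) cube([2122, 350, 44]);
cube([54, 54, 435]);
translate([0, 296, 0]) cube([54, 54, 435]);
translate([2068, 0, 0]) cube([54, 54, 435]);
translate([2068, 296, 0]) cube([54, 54, 435]);


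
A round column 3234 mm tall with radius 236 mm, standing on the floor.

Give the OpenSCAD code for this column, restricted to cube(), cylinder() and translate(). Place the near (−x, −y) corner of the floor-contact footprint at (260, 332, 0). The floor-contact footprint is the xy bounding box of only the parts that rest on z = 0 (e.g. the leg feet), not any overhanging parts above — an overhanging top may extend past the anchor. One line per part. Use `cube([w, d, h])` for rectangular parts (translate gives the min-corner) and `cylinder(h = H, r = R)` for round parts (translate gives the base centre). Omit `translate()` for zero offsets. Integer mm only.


translate([496, 568, 0]) cylinder(h = 3234, r = 236);


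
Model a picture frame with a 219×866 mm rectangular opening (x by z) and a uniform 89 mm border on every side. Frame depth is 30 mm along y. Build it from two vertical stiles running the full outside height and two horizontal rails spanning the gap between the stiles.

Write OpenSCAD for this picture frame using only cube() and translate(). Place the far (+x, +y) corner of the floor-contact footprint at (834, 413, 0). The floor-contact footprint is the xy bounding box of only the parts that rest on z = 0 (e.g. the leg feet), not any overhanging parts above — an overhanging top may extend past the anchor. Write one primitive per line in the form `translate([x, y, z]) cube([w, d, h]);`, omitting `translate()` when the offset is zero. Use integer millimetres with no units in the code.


translate([437, 383, 0]) cube([89, 30, 1044]);
translate([745, 383, 0]) cube([89, 30, 1044]);
translate([526, 383, 0]) cube([219, 30, 89]);
translate([526, 383, 955]) cube([219, 30, 89]);


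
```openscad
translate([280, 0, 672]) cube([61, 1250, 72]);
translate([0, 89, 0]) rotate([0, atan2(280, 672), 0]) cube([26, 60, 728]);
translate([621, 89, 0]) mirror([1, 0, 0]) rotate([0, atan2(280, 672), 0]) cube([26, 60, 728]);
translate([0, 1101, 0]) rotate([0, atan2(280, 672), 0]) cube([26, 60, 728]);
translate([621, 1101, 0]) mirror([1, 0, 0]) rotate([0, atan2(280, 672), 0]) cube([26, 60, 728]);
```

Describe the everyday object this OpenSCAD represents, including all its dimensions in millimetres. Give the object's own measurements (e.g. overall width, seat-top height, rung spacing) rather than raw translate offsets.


A sawhorse. A 61×1250×72 mm beam (x, y, z) sits on two A-frame leg pairs. Each pair is two raked legs of 26×60 mm section (60 mm along y) splaying symmetrically in x. Each leg rises 672 mm vertically over 280 mm of horizontal reach and is 728 mm long along its own axis. Every leg's outer bottom edge rests on the floor and its outer top edge meets a bottom edge of the beam — the left legs (tilting toward +x) meet the beam's −x bottom edge, the right legs (their mirror images, tilting toward −x) meet its +x bottom edge — so the leg tops tuck under the beam, the beam's underside is 672 mm above the floor, and the feet are 621 mm apart outside-to-outside with the beam centred between them. The two leg pairs are set in 89 mm from either end of the beam.


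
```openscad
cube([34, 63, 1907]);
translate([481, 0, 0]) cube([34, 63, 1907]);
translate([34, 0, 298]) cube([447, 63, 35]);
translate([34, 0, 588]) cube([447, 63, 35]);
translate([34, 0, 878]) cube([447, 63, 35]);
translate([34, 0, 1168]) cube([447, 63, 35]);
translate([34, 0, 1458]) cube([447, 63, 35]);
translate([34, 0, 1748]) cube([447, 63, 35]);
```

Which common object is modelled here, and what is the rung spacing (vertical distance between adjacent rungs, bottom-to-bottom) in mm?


A ladder. The rung spacing is 290 mm.

Two tall 34×63 posts with 6 short bars between them — a ladder. Adjacent rungs sit at z = 298 and z = 588, so the spacing is 588 − 298 = 290 mm.


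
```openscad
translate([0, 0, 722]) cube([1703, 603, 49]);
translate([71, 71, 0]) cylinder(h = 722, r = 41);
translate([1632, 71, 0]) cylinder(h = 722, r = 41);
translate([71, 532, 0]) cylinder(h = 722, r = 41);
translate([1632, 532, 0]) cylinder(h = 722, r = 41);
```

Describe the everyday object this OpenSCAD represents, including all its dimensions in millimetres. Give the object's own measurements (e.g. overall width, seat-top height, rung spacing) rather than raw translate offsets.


A rectangular dining table. The top is 1703×603×49 mm with its upper surface at z = 771 mm. It stands on four round legs of 82 mm diameter, each leg's bounding box inset 30 mm from the nearest pair of top edges, running from the floor to the underside of the top.


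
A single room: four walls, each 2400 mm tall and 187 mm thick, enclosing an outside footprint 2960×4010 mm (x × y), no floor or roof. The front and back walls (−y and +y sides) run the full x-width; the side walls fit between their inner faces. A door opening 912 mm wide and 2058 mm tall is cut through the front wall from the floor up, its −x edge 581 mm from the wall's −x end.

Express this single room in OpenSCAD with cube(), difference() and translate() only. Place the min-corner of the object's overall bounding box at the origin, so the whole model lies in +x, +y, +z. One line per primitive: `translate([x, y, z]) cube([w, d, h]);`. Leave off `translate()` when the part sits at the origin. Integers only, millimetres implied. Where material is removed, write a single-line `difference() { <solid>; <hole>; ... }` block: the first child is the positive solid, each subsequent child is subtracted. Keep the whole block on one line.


difference() { cube([2960, 187, 2400]); translate([581, 0, 0]) cube([912, 187, 2058]); }
translate([0, 3823, 0]) cube([2960, 187, 2400]);
translate([0, 187, 0]) cube([187, 3636, 2400]);
translate([2773, 187, 0]) cube([187, 3636, 2400]);


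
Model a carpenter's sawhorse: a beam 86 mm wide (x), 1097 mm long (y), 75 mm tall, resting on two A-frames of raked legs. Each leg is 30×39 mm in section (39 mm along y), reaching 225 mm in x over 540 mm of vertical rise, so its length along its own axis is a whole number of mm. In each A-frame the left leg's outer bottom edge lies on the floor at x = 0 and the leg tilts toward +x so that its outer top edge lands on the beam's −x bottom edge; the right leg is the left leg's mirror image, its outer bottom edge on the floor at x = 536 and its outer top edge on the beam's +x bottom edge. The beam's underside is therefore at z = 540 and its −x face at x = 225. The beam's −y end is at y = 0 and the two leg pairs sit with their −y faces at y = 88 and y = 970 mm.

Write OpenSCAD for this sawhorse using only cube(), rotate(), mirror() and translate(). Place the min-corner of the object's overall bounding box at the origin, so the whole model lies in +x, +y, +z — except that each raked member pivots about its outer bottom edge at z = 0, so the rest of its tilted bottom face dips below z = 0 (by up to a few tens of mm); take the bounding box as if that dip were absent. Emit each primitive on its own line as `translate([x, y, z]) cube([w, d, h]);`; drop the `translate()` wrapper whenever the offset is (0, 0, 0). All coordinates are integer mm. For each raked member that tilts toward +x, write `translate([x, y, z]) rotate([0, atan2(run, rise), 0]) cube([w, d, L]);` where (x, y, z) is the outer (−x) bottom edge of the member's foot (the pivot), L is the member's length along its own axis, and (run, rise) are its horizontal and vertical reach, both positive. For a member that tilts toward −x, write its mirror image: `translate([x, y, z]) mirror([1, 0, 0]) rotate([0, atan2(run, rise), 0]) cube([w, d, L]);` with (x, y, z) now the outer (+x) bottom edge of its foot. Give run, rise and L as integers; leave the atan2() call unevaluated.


translate([225, 0, 540]) cube([86, 1097, 75]);
translate([0, 88, 0]) rotate([0, atan2(225, 540), 0]) cube([30, 39, 585]);
translate([536, 88, 0]) mirror([1, 0, 0]) rotate([0, atan2(225, 540), 0]) cube([30, 39, 585]);
translate([0, 970, 0]) rotate([0, atan2(225, 540), 0]) cube([30, 39, 585]);
translate([536, 970, 0]) mirror([1, 0, 0]) rotate([0, atan2(225, 540), 0]) cube([30, 39, 585]);


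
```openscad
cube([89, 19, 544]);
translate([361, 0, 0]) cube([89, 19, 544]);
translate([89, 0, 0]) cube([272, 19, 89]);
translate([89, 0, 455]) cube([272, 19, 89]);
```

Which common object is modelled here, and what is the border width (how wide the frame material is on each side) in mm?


A picture frame. The border width is 89 mm.

Four thin pieces enclosing a rectangular opening — a picture frame. The two full-height stiles are 544 mm tall; the top rail sits at z = 455 and is 89 mm tall, so the border above the opening is 544 − 455 = 89 mm, matching the stile x-width.


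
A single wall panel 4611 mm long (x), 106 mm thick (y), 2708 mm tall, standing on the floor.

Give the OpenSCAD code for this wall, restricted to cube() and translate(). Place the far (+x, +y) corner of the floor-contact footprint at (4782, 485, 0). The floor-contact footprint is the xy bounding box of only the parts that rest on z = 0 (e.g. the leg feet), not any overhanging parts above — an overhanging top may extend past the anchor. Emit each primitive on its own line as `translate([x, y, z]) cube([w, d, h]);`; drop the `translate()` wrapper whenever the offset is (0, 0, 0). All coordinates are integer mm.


translate([171, 379, 0]) cube([4611, 106, 2708]);


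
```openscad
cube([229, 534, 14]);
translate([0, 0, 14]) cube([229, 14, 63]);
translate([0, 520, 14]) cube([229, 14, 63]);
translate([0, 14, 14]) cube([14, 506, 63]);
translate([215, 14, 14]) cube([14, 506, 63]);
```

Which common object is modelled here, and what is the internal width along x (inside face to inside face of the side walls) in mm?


An open box. The internal width is 201 mm.

A 229×534 base slab with four walls standing on it — an open box. The base is 229 mm wide and the walls are 14 mm thick, so the internal width is 229 − 2 × 14 = 201 mm.


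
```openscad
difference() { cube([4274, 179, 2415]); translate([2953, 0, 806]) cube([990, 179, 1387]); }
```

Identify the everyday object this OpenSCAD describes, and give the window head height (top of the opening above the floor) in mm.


A wall with a window opening. The window head height is 2193 mm.

A wall with a rectangular opening subtracted — a window. Sill at z = 806, opening 1387 mm tall, so the head is at 806 + 1387 = 2193 mm.


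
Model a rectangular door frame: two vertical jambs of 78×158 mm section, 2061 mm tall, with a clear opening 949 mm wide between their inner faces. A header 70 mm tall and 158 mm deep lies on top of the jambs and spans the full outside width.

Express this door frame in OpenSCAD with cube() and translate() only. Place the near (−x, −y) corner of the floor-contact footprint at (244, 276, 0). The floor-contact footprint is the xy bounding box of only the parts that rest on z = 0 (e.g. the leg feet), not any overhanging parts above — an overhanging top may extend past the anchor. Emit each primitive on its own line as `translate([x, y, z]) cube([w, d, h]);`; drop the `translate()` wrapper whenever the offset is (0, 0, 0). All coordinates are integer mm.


translate([244, 276, 0]) cube([78, 158, 2061]);
translate([1271, 276, 0]) cube([78, 158, 2061]);
translate([244, 276, 2061]) cube([1105, 158, 70]);


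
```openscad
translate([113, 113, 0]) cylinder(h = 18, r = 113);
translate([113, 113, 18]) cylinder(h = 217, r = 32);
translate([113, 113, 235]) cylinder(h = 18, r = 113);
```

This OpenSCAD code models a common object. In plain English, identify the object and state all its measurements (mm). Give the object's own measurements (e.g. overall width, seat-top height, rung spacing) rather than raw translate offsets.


A spool: two coaxial disc flanges of radius 113 mm and thickness 18 mm, joined by a core cylinder of radius 32 mm and height 217 mm. The lower flange rests on z = 0 and the three cylinders share a vertical axis.


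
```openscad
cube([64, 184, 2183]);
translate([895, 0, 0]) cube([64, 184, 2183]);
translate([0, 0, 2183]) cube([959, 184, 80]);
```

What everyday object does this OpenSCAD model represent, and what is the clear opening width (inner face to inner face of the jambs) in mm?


A door frame. The clear opening width is 831 mm.

Two 2183 mm tall posts with a header on top — a door frame. The left jamb is 64 mm wide at x = 0; the right jamb starts at x = 895. The clear opening is 895 − 64 = 831 mm.


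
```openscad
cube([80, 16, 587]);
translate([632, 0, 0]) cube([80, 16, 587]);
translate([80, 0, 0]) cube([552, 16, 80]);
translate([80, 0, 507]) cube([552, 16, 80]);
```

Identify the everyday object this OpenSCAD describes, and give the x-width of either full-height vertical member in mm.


A picture frame. The border width is 80 mm.

Four thin pieces enclosing a rectangular opening — a picture frame. The two full-height stiles are 587 mm tall; the top rail sits at z = 507 and is 80 mm tall, so the border above the opening is 587 − 507 = 80 mm, matching the stile x-width.


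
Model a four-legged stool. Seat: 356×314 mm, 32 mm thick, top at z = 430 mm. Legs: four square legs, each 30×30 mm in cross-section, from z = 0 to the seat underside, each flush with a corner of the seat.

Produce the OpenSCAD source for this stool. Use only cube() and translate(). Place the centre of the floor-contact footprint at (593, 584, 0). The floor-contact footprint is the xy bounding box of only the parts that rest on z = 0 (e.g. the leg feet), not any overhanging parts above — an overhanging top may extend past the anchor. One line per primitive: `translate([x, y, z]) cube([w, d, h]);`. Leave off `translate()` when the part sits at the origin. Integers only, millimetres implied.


translate([415, 427, 398]) cube([356, 314, 32]);
translate([415, 427, 0]) cube([30, 30, 398]);
translate([741, 427, 0]) cube([30, 30, 398]);
translate([415, 711, 0]) cube([30, 30, 398]);
translate([741, 711, 0]) cube([30, 30, 398]);


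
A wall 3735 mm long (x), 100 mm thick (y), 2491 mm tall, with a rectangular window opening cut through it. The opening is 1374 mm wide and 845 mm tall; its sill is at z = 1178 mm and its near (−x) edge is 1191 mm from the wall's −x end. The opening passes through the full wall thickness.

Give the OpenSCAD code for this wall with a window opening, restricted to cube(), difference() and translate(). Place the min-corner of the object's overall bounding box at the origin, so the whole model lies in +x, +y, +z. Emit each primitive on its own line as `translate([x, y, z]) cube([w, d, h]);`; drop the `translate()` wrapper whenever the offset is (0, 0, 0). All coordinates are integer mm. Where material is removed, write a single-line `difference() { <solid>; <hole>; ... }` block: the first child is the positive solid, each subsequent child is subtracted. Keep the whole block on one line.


difference() { cube([3735, 100, 2491]); translate([1191, 0, 1178]) cube([1374, 100, 845]); }


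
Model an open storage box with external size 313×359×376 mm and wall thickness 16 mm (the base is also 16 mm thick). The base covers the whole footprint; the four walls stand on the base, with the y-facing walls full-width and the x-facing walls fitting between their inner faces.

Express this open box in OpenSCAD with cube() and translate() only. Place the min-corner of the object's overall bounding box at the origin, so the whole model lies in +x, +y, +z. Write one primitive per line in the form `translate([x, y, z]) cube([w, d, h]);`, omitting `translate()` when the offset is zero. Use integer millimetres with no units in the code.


cube([313, 359, 16]);
translate([0, 0, 16]) cube([313, 16, 360]);
translate([0, 343, 16]) cube([313, 16, 360]);
translate([0, 16, 16]) cube([16, 327, 360]);
translate([297, 16, 16]) cube([16, 327, 360]);


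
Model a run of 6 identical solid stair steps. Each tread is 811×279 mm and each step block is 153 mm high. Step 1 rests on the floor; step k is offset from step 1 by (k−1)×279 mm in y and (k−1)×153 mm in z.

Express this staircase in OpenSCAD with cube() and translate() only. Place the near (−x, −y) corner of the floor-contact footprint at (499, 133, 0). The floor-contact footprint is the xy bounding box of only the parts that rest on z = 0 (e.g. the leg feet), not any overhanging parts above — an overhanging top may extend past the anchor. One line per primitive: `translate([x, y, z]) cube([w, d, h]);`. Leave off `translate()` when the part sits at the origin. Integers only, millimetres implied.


translate([499, 133, 0]) cube([811, 279, 153]);
translate([499, 412, 153]) cube([811, 279, 153]);
translate([499, 691, 306]) cube([811, 279, 153]);
translate([499, 970, 459]) cube([811, 279, 153]);
translate([499, 1249, 612]) cube([811, 279, 153]);
translate([499, 1528, 765]) cube([811, 279, 153]);


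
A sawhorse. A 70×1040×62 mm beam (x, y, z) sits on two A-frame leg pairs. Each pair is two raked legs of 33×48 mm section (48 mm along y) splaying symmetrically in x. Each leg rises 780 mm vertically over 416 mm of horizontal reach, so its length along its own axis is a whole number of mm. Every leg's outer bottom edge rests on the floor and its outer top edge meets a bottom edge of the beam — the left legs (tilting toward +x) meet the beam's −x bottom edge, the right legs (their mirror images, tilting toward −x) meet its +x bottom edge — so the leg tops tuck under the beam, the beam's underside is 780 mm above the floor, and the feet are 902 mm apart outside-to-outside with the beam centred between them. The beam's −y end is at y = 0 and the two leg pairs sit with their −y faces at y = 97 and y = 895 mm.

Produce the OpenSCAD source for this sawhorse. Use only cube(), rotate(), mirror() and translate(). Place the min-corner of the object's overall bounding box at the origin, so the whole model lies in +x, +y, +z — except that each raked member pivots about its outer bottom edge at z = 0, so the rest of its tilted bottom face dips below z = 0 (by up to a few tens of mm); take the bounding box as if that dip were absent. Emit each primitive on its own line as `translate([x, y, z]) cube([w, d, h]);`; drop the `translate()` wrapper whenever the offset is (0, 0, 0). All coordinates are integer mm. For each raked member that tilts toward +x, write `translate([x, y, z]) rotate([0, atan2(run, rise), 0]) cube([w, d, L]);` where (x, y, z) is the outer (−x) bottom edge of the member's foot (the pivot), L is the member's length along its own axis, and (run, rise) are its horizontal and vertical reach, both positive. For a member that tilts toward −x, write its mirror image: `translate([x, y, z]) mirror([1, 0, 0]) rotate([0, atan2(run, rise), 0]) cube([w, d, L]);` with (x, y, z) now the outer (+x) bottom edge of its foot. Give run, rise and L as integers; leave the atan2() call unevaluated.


translate([416, 0, 780]) cube([70, 1040, 62]);
translate([0, 97, 0]) rotate([0, atan2(416, 780), 0]) cube([33, 48, 884]);
translate([902, 97, 0]) mirror([1, 0, 0]) rotate([0, atan2(416, 780), 0]) cube([33, 48, 884]);
translate([0, 895, 0]) rotate([0, atan2(416, 780), 0]) cube([33, 48, 884]);
translate([902, 895, 0]) mirror([1, 0, 0]) rotate([0, atan2(416, 780), 0]) cube([33, 48, 884]);


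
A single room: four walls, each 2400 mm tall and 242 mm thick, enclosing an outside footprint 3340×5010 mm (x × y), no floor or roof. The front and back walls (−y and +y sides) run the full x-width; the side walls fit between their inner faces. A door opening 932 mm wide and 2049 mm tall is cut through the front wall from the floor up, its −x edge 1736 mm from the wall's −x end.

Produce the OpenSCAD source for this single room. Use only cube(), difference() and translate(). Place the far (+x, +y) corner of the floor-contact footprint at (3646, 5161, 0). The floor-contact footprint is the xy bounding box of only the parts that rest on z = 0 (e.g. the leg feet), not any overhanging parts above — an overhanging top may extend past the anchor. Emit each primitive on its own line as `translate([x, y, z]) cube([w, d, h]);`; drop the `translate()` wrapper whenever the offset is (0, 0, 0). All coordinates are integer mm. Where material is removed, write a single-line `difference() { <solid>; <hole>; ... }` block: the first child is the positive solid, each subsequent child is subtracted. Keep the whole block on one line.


difference() { translate([306, 151, 0]) cube([3340, 242, 2400]); translate([2042, 151, 0]) cube([932, 242, 2049]); }
translate([306, 4919, 0]) cube([3340, 242, 2400]);
translate([306, 393, 0]) cube([242, 4526, 2400]);
translate([3404, 393, 0]) cube([242, 4526, 2400]);


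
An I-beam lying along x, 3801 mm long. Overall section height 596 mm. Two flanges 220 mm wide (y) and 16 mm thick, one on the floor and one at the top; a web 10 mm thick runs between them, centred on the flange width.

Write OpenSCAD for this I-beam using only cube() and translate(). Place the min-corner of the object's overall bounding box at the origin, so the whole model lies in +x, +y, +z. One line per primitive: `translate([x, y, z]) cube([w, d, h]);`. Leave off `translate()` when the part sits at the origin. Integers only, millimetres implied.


cube([3801, 220, 16]);
translate([0, 105, 16]) cube([3801, 10, 564]);
translate([0, 0, 580]) cube([3801, 220, 16]);


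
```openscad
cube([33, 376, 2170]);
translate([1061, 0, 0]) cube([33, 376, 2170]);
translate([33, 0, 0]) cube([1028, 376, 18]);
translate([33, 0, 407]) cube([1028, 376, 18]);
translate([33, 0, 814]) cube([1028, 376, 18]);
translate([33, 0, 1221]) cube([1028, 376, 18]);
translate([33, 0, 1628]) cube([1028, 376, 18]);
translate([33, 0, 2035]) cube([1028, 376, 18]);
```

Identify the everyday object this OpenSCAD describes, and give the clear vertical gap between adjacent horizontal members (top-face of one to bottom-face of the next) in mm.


A bookshelf. The clear shelf gap is 389 mm.

Two tall side panels with 6 horizontal boards between them — a bookshelf. The first two shelf undersides are at z = 0 and z = 407; with shelf thickness 18, the clear gap is 407 − 0 − 18 = 389 mm.


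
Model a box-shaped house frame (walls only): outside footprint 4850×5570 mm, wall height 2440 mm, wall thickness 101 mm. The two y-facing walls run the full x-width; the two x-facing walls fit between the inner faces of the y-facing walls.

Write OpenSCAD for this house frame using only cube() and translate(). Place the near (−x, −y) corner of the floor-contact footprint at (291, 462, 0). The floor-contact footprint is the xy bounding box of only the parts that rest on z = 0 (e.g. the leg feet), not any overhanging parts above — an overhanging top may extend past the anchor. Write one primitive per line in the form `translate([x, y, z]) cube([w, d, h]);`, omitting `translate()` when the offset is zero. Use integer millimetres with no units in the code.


translate([291, 462, 0]) cube([4850, 101, 2440]);
translate([291, 5931, 0]) cube([4850, 101, 2440]);
translate([291, 563, 0]) cube([101, 5368, 2440]);
translate([5040, 563, 0]) cube([101, 5368, 2440]);


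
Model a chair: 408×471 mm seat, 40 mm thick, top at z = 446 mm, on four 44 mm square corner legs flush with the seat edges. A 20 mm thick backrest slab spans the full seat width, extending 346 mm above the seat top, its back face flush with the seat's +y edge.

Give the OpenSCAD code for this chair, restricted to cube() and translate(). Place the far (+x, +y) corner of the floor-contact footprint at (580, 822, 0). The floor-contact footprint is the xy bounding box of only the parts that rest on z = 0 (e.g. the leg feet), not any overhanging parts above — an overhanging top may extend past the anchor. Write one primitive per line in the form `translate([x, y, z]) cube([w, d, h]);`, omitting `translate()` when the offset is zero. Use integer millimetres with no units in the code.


// leg_h = 446 - 40 = 406
translate([172, 351, 406]) cube([408, 471, 40]);
translate([172, 351, 0]) cube([44, 44, 406]);
translate([536, 351, 0]) cube([44, 44, 406]);
translate([172, 778, 0]) cube([44, 44, 406]);
translate([536, 778, 0]) cube([44, 44, 406]);
translate([172, 802, 446]) cube([408, 20, 346]);


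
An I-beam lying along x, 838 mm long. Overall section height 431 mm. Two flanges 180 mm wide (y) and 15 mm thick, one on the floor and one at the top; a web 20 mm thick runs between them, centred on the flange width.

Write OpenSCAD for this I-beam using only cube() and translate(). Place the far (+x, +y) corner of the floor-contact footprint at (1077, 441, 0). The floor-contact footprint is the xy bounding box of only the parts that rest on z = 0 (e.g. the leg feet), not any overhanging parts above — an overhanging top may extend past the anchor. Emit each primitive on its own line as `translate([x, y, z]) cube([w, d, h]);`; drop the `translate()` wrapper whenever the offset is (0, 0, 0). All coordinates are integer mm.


translate([239, 261, 0]) cube([838, 180, 15]);
translate([239, 341, 15]) cube([838, 20, 401]);
translate([239, 261, 416]) cube([838, 180, 15]);
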